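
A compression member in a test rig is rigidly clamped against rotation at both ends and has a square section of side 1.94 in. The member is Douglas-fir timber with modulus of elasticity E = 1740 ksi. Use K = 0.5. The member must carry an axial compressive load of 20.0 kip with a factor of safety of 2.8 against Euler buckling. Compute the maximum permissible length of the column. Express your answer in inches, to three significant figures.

L_max ≈ 38.1 in

I = a⁴/12 = 1.94⁴/12 = 1.180 in⁴
Required critical load P_cr = n·P = 2.8 × 20.0 = 56.00 kip = 5.600×10^4 lb
From P_cr = π²EI/(K·L)²:  L = (1/K)·√(π²EI/P_cr) = (1/0.5)·√(π²×1.74×10^6×1.180/5.600×10^4)
L = 38.1 in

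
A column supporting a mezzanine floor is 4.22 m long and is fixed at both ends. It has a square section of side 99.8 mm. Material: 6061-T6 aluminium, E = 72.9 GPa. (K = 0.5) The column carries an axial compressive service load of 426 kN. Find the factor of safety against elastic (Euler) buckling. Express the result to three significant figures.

I = a⁴/12 = 99.8⁴/12 = 8.267×10^6 mm⁴
I = 8.267×10^6 mm⁴ = 8.267×10^-6 m⁴
Effective length L_e = K·L = 0.5 × 4.22 = 2.110 m
P_cr = π²EI / L_e² = π² × 72.9×10⁹ × 8.267×10^-6 / 2.110² = 1.336×10^6 N
Factor of safety n = P_cr / P = 1336.0 / 426 = 3.14

n ≈ 3.14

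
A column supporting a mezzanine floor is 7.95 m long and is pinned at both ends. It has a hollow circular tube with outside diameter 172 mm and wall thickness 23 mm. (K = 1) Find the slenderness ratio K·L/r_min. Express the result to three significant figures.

λ ≈ 149

Inner diameter d_i = 172 − 2×23 = 126.0 mm
I = π(d_o⁴ − d_i⁴)/64 = π(172⁴ − 126.0⁴)/64 = 3.059×10^7 mm⁴
A = 1.077×10^4 mm²;  r_min = √(I/A) = √(3.059×10^7/1.077×10^4) = 53.30 mm
L_e = K·L = 1 × 7.95 m = 7.950 m = 7950.0 mm
λ = L_e / r_min = 7950.0 / 53.30 = 149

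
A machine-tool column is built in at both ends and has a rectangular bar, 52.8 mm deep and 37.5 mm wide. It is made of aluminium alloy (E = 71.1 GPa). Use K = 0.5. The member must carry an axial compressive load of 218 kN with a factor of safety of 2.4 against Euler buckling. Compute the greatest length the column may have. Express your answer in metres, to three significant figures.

L_max ≈ 1.12 m

Buckling occurs about the weak axis: I_min = h·b³/12 with b = 37.5 mm (the shorter side).
I_min = 52.8×37.5³/12 = 2.320×10^5 mm⁴
I = 2.320×10^-7 m⁴
Required critical load P_cr = n·P = 2.4 × 218 = 523.2 kN = 5.232×10^5 N
From P_cr = π²EI/(K·L)²:  L = (1/K)·√(π²EI/P_cr) = (1/0.5)·√(π²×7.11×10^10×2.320×10^-7/5.232×10^5)
L = 1.12 m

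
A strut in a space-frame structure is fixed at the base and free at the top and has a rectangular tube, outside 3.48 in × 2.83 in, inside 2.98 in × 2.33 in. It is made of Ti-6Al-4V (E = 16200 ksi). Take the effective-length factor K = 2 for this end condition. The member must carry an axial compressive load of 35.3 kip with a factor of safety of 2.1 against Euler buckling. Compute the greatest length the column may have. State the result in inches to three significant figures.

Weak-axis I_min = (h_o·b_o³ − h_i·b_i³)/12 with b_o = 2.83, b_i = 2.330 in (shorter outer/inner sides).
I_min = (3.48×2.83³ − 2.980×2.330³)/12 = 3.432 in⁴
Required critical load P_cr = n·P = 2.1 × 35.3 = 74.13 kip = 7.413×10^4 lb
From P_cr = π²EI/(K·L)²:  L = (1/K)·√(π²EI/P_cr) = (1/2)·√(π²×1.62×10^7×3.432/7.413×10^4)
L = 43.0 in

L_max ≈ 43.0 in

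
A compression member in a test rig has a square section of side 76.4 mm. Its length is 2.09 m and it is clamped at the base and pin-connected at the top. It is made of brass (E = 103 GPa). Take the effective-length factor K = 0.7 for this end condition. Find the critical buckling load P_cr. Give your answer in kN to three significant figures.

P_cr ≈ 1350 kN

I = a⁴/12 = 76.4⁴/12 = 2.839×10^6 mm⁴
I = 2.839×10^6 mm⁴ = 2.839×10^-6 m⁴
Effective length L_e = K·L = 0.7 × 2.09 = 1.463 m
P_cr = π²EI / L_e² = π² × 103×10⁹ × 2.839×10^-6 / 1.463² = 1.348×10^6 N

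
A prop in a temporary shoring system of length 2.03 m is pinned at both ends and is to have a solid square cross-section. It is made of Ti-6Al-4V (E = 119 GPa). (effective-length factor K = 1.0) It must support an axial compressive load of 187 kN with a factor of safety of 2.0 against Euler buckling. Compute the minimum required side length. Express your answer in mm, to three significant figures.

Required P_cr = n·P = 2.0 × 187 = 374.0 kN
L_e = K·L = 1 × 2.03 = 2.030 m
Required I = P_cr·L_e²/(π²E) = 3.740×10^5 × 2.030² / (π² × 1.19×10^11) = 1.312×10^-6 m⁴
I_req = 1.312×10^6 mm⁴
Solid square: I = a⁴/12  ⇒  a = (12I)^(1/4) = (12×1.312×10^6)^(1/4) = 63.0 mm

a ≈ 63.0 mm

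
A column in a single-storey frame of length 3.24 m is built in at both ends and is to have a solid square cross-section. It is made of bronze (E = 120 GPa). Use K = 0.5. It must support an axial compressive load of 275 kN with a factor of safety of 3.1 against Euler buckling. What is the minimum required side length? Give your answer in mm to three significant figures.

a ≈ 69.0 mm

Required P_cr = n·P = 3.1 × 275 = 852.5 kN
L_e = K·L = 0.5 × 3.24 = 1.620 m
Required I = P_cr·L_e²/(π²E) = 8.525×10^5 × 1.620² / (π² × 1.20×10^11) = 1.889×10^-6 m⁴
I_req = 1.889×10^6 mm⁴
Solid square: I = a⁴/12  ⇒  a = (12I)^(1/4) = (12×1.889×10^6)^(1/4) = 69.0 mm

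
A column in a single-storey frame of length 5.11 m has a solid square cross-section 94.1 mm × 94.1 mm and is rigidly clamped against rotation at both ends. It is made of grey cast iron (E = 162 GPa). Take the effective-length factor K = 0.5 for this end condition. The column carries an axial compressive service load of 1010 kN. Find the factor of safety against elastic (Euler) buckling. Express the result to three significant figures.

I = a⁴/12 = 94.1⁴/12 = 6.534×10^6 mm⁴
I = 6.534×10^6 mm⁴ = 6.534×10^-6 m⁴
Effective length L_e = K·L = 0.5 × 5.11 = 2.555 m
P_cr = π²EI / L_e² = π² × 162×10⁹ × 6.534×10^-6 / 2.555² = 1.600×10^6 N
Factor of safety n = P_cr / P = 1600.3 / 1010 = 1.58

n ≈ 1.58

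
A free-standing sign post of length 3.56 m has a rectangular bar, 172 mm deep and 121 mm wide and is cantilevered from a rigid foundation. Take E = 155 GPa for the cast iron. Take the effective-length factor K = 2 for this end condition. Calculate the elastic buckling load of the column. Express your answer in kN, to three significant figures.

P_cr ≈ 766 kN

Buckling occurs about the weak axis: I_min = h·b³/12 with b = 121 mm (the shorter side).
I_min = 172×121³/12 = 2.539×10^7 mm⁴
I = 2.539×10^7 mm⁴ = 2.539×10^-5 m⁴
Effective length L_e = K·L = 2 × 3.56 = 7.120 m
P_cr = π²EI / L_e² = π² × 155×10⁹ × 2.539×10^-5 / 7.120² = 7.663×10^5 N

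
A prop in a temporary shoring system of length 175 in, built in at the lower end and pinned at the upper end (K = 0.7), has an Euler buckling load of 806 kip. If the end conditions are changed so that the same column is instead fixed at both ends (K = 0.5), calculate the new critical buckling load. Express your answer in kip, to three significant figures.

P_cr ≈ 1580 kip

P_cr ∝ 1/K², so P_cr,new = P_cr,old × (K_old/K_new)² = 806 × (0.7/0.5)²
= 806 × 1.960 = 1580 kip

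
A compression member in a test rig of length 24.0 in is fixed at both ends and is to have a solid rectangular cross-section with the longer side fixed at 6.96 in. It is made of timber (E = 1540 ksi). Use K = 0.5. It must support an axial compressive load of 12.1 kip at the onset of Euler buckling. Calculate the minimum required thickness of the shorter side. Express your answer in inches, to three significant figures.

L_e = K·L = 0.5 × 24.0 = 12.00 in
Required I = P_cr·L_e²/(π²E) = 1.210×10^4 × 12.00² / (π² × 1.54×10^6) = 0.1146 in⁴
Rectangle, weak axis: I_min = h·b³/12 with h = 6.96 in fixed  ⇒  b = (12I/h)^(1/3) = 0.583 in

b ≈ 0.583 in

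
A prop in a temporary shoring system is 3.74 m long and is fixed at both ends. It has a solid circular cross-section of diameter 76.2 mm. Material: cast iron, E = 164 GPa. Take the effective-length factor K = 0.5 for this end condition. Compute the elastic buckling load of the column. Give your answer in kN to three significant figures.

I = πd⁴/64 = π×76.2⁴/64 = 1.655×10^6 mm⁴
I = 1.655×10^6 mm⁴ = 1.655×10^-6 m⁴
Effective length L_e = K·L = 0.5 × 3.74 = 1.870 m
P_cr = π²EI / L_e² = π² × 164×10⁹ × 1.655×10^-6 / 1.870² = 7.660×10^5 N

P_cr ≈ 766 kN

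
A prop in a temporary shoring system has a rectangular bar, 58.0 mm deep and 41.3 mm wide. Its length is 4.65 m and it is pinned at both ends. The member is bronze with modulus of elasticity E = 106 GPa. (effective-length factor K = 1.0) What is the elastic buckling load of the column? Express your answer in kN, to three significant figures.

Buckling occurs about the weak axis: I_min = h·b³/12 with b = 41.3 mm (the shorter side).
I_min = 58.0×41.3³/12 = 3.405×10^5 mm⁴
I = 3.405×10^5 mm⁴ = 3.405×10^-7 m⁴
Effective length L_e = K·L = 1 × 4.65 = 4.650 m
P_cr = π²EI / L_e² = π² × 106×10⁹ × 3.405×10^-7 / 4.650² = 1.647×10^4 N

P_cr ≈ 16.5 kN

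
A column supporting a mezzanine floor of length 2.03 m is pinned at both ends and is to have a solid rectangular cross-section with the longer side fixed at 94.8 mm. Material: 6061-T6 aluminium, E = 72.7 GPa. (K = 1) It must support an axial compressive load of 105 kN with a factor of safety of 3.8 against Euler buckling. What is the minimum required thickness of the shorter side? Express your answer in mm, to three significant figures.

Required P_cr = n·P = 3.8 × 105 = 399.0 kN
L_e = K·L = 1 × 2.03 = 2.030 m
Required I = P_cr·L_e²/(π²E) = 3.990×10^5 × 2.030² / (π² × 7.27×10^10) = 2.292×10^-6 m⁴
I_req = 2.292×10^6 mm⁴
Rectangle, weak axis: I_min = h·b³/12 with h = 94.8 mm fixed  ⇒  b = (12I/h)^(1/3) = 66.2 mm

b ≈ 66.2 mm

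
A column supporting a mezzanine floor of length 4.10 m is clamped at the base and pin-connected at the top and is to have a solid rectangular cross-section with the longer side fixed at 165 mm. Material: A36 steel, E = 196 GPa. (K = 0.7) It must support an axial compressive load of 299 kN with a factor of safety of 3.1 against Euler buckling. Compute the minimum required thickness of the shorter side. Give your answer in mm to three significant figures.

Required P_cr = n·P = 3.1 × 299 = 926.9 kN
L_e = K·L = 0.7 × 4.10 = 2.870 m
Required I = P_cr·L_e²/(π²E) = 9.269×10^5 × 2.870² / (π² × 1.96×10^11) = 3.947×10^-6 m⁴
I_req = 3.947×10^6 mm⁴
Rectangle, weak axis: I_min = h·b³/12 with h = 165 mm fixed  ⇒  b = (12I/h)^(1/3) = 66.0 mm

b ≈ 66.0 mm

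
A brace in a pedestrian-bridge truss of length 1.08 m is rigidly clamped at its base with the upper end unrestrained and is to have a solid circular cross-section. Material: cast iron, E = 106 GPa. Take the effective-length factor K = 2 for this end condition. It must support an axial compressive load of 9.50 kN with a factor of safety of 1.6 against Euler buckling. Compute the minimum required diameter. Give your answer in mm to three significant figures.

Required P_cr = n·P = 1.6 × 9.50 = 15.20 kN
L_e = K·L = 2 × 1.08 = 2.160 m
Required I = P_cr·L_e²/(π²E) = 1.520×10^4 × 2.160² / (π² × 1.06×10^11) = 6.779×10^-8 m⁴
I_req = 6.779×10^4 mm⁴
Solid circle: I = πd⁴/64  ⇒  d = (64I/π)^(1/4) = (64×6.779×10^4/π)^(1/4) = 34.3 mm

d ≈ 34.3 mm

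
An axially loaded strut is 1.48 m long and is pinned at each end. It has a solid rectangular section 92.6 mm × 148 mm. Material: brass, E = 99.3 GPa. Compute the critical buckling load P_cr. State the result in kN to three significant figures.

Buckling occurs about the weak axis: I_min = h·b³/12 with b = 92.6 mm (the shorter side).
I_min = 148×92.6³/12 = 9.793×10^6 mm⁴
I = 9.793×10^6 mm⁴ = 9.793×10^-6 m⁴
Effective length L_e = K·L = 1 × 1.48 = 1.480 m
P_cr = π²EI / L_e² = π² × 99.3×10⁹ × 9.793×10^-6 / 1.480² = 4.382×10^6 N

P_cr ≈ 4380 kN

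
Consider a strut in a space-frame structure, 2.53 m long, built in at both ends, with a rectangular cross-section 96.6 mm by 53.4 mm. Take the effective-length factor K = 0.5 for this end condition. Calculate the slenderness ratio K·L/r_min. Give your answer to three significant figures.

λ ≈ 82.1

For a rectangle r_min = b/√12 = 53.4/√12 = 15.42 mm
L_e = K·L = 0.5 × 2.53 m = 1.265 m = 1265.0 mm
λ = L_e / r_min = 1265.0 / 15.42 = 82.1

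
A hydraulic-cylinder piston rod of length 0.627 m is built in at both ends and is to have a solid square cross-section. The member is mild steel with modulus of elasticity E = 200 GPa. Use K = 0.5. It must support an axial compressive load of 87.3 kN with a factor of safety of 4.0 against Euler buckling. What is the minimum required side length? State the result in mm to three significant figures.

a ≈ 21.4 mm

Required P_cr = n·P = 4.0 × 87.3 = 349.2 kN
L_e = K·L = 0.5 × 0.627 = 0.3135 m
Required I = P_cr·L_e²/(π²E) = 3.492×10^5 × 0.3135² / (π² × 2.00×10^11) = 1.739×10^-8 m⁴
I_req = 1.739×10^4 mm⁴
Solid square: I = a⁴/12  ⇒  a = (12I)^(1/4) = (12×1.739×10^4)^(1/4) = 21.4 mm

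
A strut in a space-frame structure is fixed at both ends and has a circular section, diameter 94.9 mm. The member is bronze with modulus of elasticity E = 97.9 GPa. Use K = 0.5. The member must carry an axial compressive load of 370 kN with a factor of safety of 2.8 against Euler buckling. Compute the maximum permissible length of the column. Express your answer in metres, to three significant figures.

I = πd⁴/64 = π×94.9⁴/64 = 3.981×10^6 mm⁴
I = 3.981×10^-6 m⁴
Required critical load P_cr = n·P = 2.8 × 370 = 1036 kN = 1.036×10^6 N
From P_cr = π²EI/(K·L)²:  L = (1/K)·√(π²EI/P_cr) = (1/0.5)·√(π²×9.79×10^10×3.981×10^-6/1.036×10^6)
L = 3.85 m

L_max ≈ 3.85 m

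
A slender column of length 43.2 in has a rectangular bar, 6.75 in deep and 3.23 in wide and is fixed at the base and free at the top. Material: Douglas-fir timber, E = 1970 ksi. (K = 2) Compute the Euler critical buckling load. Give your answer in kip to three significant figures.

P_cr ≈ 49.4 kip

Buckling occurs about the weak axis: I_min = h·b³/12 with b = 3.23 in (the shorter side).
I_min = 6.75×3.23³/12 = 18.96 in⁴
Effective length L_e = K·L = 2 × 43.2 = 86.40 in
P_cr = π²EI / L_e² = π² × 1970×10³ × 18.96 / 86.40² = 4.937×10^4 lb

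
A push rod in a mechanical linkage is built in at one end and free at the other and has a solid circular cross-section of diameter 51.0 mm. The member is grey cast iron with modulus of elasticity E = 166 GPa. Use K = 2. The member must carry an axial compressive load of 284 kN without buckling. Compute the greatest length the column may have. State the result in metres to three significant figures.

L_max ≈ 0.692 m

I = πd⁴/64 = π×51.0⁴/64 = 3.321×10^5 mm⁴
I = 3.321×10^-7 m⁴
At the buckling limit P_cr = P = 2.840×10^5 N
From P_cr = π²EI/(K·L)²:  L = (1/K)·√(π²EI/P_cr) = (1/2)·√(π²×1.66×10^11×3.321×10^-7/2.840×10^5)
L = 0.692 m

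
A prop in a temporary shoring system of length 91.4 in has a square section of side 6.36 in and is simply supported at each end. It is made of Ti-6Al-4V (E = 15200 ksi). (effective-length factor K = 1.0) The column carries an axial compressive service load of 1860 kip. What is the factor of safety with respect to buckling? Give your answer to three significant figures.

I = a⁴/12 = 6.36⁴/12 = 136.3 in⁴
Effective length L_e = K·L = 1 × 91.4 = 91.40 in
P_cr = π²EI / L_e² = π² × 15200×10³ × 136.3 / 91.40² = 2.448×10^6 lb
Factor of safety n = P_cr / P = 2448.5 / 1860 = 1.32

n ≈ 1.32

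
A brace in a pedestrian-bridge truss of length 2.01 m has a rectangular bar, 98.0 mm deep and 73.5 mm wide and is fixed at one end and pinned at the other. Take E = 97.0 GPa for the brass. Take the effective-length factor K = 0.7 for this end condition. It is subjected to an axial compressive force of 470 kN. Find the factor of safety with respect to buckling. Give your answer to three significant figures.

Buckling occurs about the weak axis: I_min = h·b³/12 with b = 73.5 mm (the shorter side).
I_min = 98.0×73.5³/12 = 3.243×10^6 mm⁴
I = 3.243×10^6 mm⁴ = 3.243×10^-6 m⁴
Effective length L_e = K·L = 0.7 × 2.01 = 1.407 m
P_cr = π²EI / L_e² = π² × 97.0×10⁹ × 3.243×10^-6 / 1.407² = 1.568×10^6 N
Factor of safety n = P_cr / P = 1568.2 / 470 = 3.34

n ≈ 3.34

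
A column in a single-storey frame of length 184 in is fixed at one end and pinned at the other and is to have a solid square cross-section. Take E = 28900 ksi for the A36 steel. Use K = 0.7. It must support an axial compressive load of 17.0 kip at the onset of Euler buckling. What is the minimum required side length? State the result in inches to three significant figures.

L_e = K·L = 0.7 × 184 = 128.8 in
Required I = P_cr·L_e²/(π²E) = 1.700×10^4 × 128.8² / (π² × 2.89×10^7) = 0.9887 in⁴
Solid square: I = a⁴/12  ⇒  a = (12I)^(1/4) = (12×0.9887)^(1/4) = 1.86 in

a ≈ 1.86 in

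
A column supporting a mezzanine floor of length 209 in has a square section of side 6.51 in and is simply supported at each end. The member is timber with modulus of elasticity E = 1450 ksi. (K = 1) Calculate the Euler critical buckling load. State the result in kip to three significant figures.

P_cr ≈ 49.0 kip

I = a⁴/12 = 6.51⁴/12 = 149.7 in⁴
Effective length L_e = K·L = 1 × 209 = 209.0 in
P_cr = π²EI / L_e² = π² × 1450×10³ × 149.7 / 209.0² = 4.904×10^4 lb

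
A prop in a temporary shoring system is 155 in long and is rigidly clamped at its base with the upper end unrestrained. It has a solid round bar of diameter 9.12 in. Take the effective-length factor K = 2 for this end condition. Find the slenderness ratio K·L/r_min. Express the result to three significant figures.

For a solid circle r = d/4 = 9.12/4 = 2.280 in
L_e = K·L = 2 × 155 = 310.0 in
λ = L_e / r_min = 310.00 / 2.280 = 136

λ ≈ 136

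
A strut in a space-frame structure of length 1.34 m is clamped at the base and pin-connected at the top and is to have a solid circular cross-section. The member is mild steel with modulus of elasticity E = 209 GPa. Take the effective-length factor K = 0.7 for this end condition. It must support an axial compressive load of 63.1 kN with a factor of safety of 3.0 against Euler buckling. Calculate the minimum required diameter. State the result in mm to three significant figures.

d ≈ 35.8 mm

Required P_cr = n·P = 3.0 × 63.1 = 189.3 kN
L_e = K·L = 0.7 × 1.34 = 0.9380 m
Required I = P_cr·L_e²/(π²E) = 1.893×10^5 × 0.9380² / (π² × 2.09×10^11) = 8.074×10^-8 m⁴
I_req = 8.074×10^4 mm⁴
Solid circle: I = πd⁴/64  ⇒  d = (64I/π)^(1/4) = (64×8.074×10^4/π)^(1/4) = 35.8 mm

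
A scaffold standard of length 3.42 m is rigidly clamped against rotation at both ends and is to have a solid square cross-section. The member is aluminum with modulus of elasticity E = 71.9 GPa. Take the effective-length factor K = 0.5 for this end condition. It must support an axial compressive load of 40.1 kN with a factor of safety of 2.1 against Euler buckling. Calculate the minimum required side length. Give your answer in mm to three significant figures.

Required P_cr = n·P = 2.1 × 40.1 = 84.21 kN
L_e = K·L = 0.5 × 3.42 = 1.710 m
Required I = P_cr·L_e²/(π²E) = 8.421×10^4 × 1.710² / (π² × 7.19×10^10) = 3.470×10^-7 m⁴
I_req = 3.470×10^5 mm⁴
Solid square: I = a⁴/12  ⇒  a = (12I)^(1/4) = (12×3.470×10^5)^(1/4) = 45.2 mm

a ≈ 45.2 mm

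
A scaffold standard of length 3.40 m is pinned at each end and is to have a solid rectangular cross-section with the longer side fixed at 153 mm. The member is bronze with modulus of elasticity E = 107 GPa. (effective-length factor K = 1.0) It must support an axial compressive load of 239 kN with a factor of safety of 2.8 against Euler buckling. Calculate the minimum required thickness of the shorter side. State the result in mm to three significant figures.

Required P_cr = n·P = 2.8 × 239 = 669.2 kN
L_e = K·L = 1 × 3.40 = 3.400 m
Required I = P_cr·L_e²/(π²E) = 6.692×10^5 × 3.400² / (π² × 1.07×10^11) = 7.325×10^-6 m⁴
I_req = 7.325×10^6 mm⁴
Rectangle, weak axis: I_min = h·b³/12 with h = 153 mm fixed  ⇒  b = (12I/h)^(1/3) = 83.1 mm

b ≈ 83.1 mm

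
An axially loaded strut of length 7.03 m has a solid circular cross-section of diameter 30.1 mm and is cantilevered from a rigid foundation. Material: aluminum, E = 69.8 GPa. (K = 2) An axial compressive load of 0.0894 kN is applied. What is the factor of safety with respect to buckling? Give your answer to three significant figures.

n ≈ 1.57

I = πd⁴/64 = π×30.1⁴/64 = 4.029×10^4 mm⁴
I = 4.029×10^4 mm⁴ = 4.029×10^-8 m⁴
Effective length L_e = K·L = 2 × 7.03 = 14.06 m
P_cr = π²EI / L_e² = π² × 69.8×10⁹ × 4.029×10^-8 / 14.06² = 140.4 N
Factor of safety n = P_cr / P = 0.14042 / 0.0894 = 1.57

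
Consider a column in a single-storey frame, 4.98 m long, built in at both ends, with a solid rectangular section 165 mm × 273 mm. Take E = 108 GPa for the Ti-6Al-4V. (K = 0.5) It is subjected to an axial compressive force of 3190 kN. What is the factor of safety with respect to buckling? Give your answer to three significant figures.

n ≈ 5.51

Buckling occurs about the weak axis: I_min = h·b³/12 with b = 165 mm (the shorter side).
I_min = 273×165³/12 = 1.022×10^8 mm⁴
I = 1.022×10^8 mm⁴ = 1.022×10^-4 m⁴
Effective length L_e = K·L = 0.5 × 4.98 = 2.490 m
P_cr = π²EI / L_e² = π² × 108×10⁹ × 1.022×10^-4 / 2.490² = 1.757×10^7 N
Factor of safety n = P_cr / P = 17569 / 3190 = 5.51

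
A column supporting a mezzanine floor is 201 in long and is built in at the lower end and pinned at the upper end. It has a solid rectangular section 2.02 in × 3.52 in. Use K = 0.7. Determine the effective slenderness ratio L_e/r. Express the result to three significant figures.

λ ≈ 241

Buckling occurs about the weak axis: I_min = h·b³/12 with b = 2.02 in (the shorter side).
I_min = 3.52×2.02³/12 = 2.418 in⁴
A = 7.110 in²;  r_min = √(I/A) = √(2.418/7.110) = 0.5831 in
L_e = K·L = 0.7 × 201 = 140.7 in
λ = L_e / r_min = 140.70 / 0.5831 = 241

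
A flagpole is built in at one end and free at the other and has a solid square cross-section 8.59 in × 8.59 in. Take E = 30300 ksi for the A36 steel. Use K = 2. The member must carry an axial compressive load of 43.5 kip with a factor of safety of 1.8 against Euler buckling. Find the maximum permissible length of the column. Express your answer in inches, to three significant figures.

I = a⁴/12 = 8.59⁴/12 = 453.7 in⁴
Required critical load P_cr = n·P = 1.8 × 43.5 = 78.30 kip = 7.830×10^4 lb
From P_cr = π²EI/(K·L)²:  L = (1/K)·√(π²EI/P_cr) = (1/2)·√(π²×3.03×10^7×453.7/7.830×10^4)
L = 658 in

L_max ≈ 658 in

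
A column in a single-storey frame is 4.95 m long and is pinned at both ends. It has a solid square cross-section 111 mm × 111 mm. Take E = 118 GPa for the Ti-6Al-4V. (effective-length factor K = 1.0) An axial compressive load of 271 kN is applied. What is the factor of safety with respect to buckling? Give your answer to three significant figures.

I = a⁴/12 = 111⁴/12 = 1.265×10^7 mm⁴
I = 1.265×10^7 mm⁴ = 1.265×10^-5 m⁴
Effective length L_e = K·L = 1 × 4.95 = 4.950 m
P_cr = π²EI / L_e² = π² × 118×10⁹ × 1.265×10^-5 / 4.950² = 6.013×10^5 N
Factor of safety n = P_cr / P = 601.29 / 271 = 2.22

n ≈ 2.22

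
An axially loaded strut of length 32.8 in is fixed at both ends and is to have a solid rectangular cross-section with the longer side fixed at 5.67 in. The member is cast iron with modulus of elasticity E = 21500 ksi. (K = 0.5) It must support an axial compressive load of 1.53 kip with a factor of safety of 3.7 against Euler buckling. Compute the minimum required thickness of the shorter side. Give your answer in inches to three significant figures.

Required P_cr = n·P = 3.7 × 1.53 = 5.661 kip
L_e = K·L = 0.5 × 32.8 = 16.40 in
Required I = P_cr·L_e²/(π²E) = 5.661×10^3 × 16.40² / (π² × 2.15×10^7) = 7.175×10^-3 in⁴
Rectangle, weak axis: I_min = h·b³/12 with h = 5.67 in fixed  ⇒  b = (12I/h)^(1/3) = 0.248 in

b ≈ 0.248 in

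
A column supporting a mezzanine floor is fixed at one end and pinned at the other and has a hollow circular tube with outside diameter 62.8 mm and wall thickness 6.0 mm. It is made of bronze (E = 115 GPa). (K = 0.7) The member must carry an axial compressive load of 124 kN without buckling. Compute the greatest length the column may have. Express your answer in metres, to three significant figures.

L_max ≈ 2.86 m

Inner diameter d_i = 62.8 − 2×6.0 = 50.80 mm
I = π(d_o⁴ − d_i⁴)/64 = π(62.8⁴ − 50.80⁴)/64 = 4.366×10^5 mm⁴
I = 4.366×10^-7 m⁴
At the buckling limit P_cr = P = 1.240×10^5 N
From P_cr = π²EI/(K·L)²:  L = (1/K)·√(π²EI/P_cr) = (1/0.7)·√(π²×1.15×10^11×4.366×10^-7/1.240×10^5)
L = 2.86 m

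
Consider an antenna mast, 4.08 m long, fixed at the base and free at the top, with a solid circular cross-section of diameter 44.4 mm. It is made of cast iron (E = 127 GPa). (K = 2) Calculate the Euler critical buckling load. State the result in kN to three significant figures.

P_cr ≈ 3.59 kN

I = πd⁴/64 = π×44.4⁴/64 = 1.908×10^5 mm⁴
I = 1.908×10^5 mm⁴ = 1.908×10^-7 m⁴
Effective length L_e = K·L = 2 × 4.08 = 8.160 m
P_cr = π²EI / L_e² = π² × 127×10⁹ × 1.908×10^-7 / 8.160² = 3.591×10^3 N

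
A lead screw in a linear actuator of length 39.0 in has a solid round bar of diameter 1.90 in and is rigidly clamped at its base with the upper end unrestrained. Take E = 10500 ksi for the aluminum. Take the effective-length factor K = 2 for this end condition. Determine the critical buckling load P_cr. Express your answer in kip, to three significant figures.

P_cr ≈ 10.9 kip

I = πd⁴/64 = π×1.90⁴/64 = 0.6397 in⁴
Effective length L_e = K·L = 2 × 39.0 = 78.00 in
P_cr = π²EI / L_e² = π² × 10500×10³ × 0.6397 / 78.00² = 1.090×10^4 lb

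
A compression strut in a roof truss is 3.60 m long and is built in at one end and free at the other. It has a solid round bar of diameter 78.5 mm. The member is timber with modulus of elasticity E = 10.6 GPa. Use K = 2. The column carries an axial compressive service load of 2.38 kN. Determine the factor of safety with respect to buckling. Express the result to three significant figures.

n ≈ 1.58

I = πd⁴/64 = π×78.5⁴/64 = 1.864×10^6 mm⁴
I = 1.864×10^6 mm⁴ = 1.864×10^-6 m⁴
Effective length L_e = K·L = 2 × 3.60 = 7.200 m
P_cr = π²EI / L_e² = π² × 10.6×10⁹ × 1.864×10^-6 / 7.200² = 3.762×10^3 N
Factor of safety n = P_cr / P = 3.7617 / 2.38 = 1.58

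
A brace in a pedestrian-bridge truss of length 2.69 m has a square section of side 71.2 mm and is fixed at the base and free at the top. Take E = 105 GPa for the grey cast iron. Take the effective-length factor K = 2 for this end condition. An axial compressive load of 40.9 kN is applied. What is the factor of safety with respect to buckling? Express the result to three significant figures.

n ≈ 1.87

I = a⁴/12 = 71.2⁴/12 = 2.142×10^6 mm⁴
I = 2.142×10^6 mm⁴ = 2.142×10^-6 m⁴
Effective length L_e = K·L = 2 × 2.69 = 5.380 m
P_cr = π²EI / L_e² = π² × 105×10⁹ × 2.142×10^-6 / 5.380² = 7.668×10^4 N
Factor of safety n = P_cr / P = 76.677 / 40.9 = 1.87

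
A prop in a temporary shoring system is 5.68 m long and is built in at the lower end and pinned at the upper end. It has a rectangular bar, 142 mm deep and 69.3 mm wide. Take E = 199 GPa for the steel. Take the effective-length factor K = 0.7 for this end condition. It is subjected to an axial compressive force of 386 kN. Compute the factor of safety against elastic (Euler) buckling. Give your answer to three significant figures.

Buckling occurs about the weak axis: I_min = h·b³/12 with b = 69.3 mm (the shorter side).
I_min = 142×69.3³/12 = 3.938×10^6 mm⁴
I = 3.938×10^6 mm⁴ = 3.938×10^-6 m⁴
Effective length L_e = K·L = 0.7 × 5.68 = 3.976 m
P_cr = π²EI / L_e² = π² × 199×10⁹ × 3.938×10^-6 / 3.976² = 4.893×10^5 N
Factor of safety n = P_cr / P = 489.29 / 386 = 1.27

n ≈ 1.27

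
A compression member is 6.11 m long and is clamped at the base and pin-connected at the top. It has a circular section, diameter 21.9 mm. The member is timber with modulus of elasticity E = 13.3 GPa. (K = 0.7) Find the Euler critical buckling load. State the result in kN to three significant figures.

I = πd⁴/64 = π×21.9⁴/64 = 1.129×10^4 mm⁴
I = 1.129×10^4 mm⁴ = 1.129×10^-8 m⁴
Effective length L_e = K·L = 0.7 × 6.11 = 4.277 m
P_cr = π²EI / L_e² = π² × 13.3×10⁹ × 1.129×10^-8 / 4.277² = 81.03 N

P_cr ≈ 0.0810 kN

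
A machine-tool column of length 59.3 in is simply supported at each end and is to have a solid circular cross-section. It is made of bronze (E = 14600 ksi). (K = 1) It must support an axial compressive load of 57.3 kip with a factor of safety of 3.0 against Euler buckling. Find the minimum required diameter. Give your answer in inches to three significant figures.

d ≈ 3.04 in

Required P_cr = n·P = 3.0 × 57.3 = 171.9 kip
L_e = K·L = 1 × 59.3 = 59.30 in
Required I = P_cr·L_e²/(π²E) = 1.719×10^5 × 59.30² / (π² × 1.46×10^7) = 4.195 in⁴
Solid circle: I = πd⁴/64  ⇒  d = (64I/π)^(1/4) = (64×4.195/π)^(1/4) = 3.04 in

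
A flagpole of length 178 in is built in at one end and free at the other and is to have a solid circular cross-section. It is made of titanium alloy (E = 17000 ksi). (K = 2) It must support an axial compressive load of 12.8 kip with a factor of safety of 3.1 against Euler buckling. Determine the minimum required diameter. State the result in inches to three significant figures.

Required P_cr = n·P = 3.1 × 12.8 = 39.68 kip
L_e = K·L = 2 × 178 = 356.0 in
Required I = P_cr·L_e²/(π²E) = 3.968×10^4 × 356.0² / (π² × 1.70×10^7) = 29.97 in⁴
Solid circle: I = πd⁴/64  ⇒  d = (64I/π)^(1/4) = (64×29.97/π)^(1/4) = 4.97 in

d ≈ 4.97 in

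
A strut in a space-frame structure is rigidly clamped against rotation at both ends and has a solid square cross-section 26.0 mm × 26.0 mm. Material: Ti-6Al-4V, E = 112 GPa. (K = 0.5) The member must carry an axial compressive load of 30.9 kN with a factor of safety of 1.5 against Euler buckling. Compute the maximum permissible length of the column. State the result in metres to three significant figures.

L_max ≈ 1.91 m

I = a⁴/12 = 26.0⁴/12 = 3.808×10^4 mm⁴
I = 3.808×10^-8 m⁴
Required critical load P_cr = n·P = 1.5 × 30.9 = 46.35 kN = 4.635×10^4 N
From P_cr = π²EI/(K·L)²:  L = (1/K)·√(π²EI/P_cr) = (1/0.5)·√(π²×1.12×10^11×3.808×10^-8/4.635×10^4)
L = 1.91 m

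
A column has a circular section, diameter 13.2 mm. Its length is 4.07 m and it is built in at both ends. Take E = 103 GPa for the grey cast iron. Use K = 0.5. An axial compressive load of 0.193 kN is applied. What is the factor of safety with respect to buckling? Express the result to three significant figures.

n ≈ 1.90

I = πd⁴/64 = π×13.2⁴/64 = 1.490×10^3 mm⁴
I = 1.490×10^3 mm⁴ = 1.490×10^-9 m⁴
Effective length L_e = K·L = 0.5 × 4.07 = 2.035 m
P_cr = π²EI / L_e² = π² × 103×10⁹ × 1.490×10^-9 / 2.035² = 365.8 N
Factor of safety n = P_cr / P = 0.36583 / 0.193 = 1.90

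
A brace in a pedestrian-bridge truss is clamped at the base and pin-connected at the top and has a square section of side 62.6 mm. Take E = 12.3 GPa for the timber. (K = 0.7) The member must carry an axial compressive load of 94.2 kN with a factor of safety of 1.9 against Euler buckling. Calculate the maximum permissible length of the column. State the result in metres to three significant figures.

I = a⁴/12 = 62.6⁴/12 = 1.280×10^6 mm⁴
I = 1.280×10^-6 m⁴
Required critical load P_cr = n·P = 1.9 × 94.2 = 179.0 kN = 1.790×10^5 N
From P_cr = π²EI/(K·L)²:  L = (1/K)·√(π²EI/P_cr) = (1/0.7)·√(π²×1.23×10^10×1.280×10^-6/1.790×10^5)
L = 1.33 m

L_max ≈ 1.33 m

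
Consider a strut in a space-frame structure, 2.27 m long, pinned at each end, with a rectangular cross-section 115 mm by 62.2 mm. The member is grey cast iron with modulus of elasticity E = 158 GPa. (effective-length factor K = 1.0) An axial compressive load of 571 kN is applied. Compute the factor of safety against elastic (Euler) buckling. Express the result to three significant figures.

Buckling occurs about the weak axis: I_min = h·b³/12 with b = 62.2 mm (the shorter side).
I_min = 115×62.2³/12 = 2.306×10^6 mm⁴
I = 2.306×10^6 mm⁴ = 2.306×10^-6 m⁴
Effective length L_e = K·L = 1 × 2.27 = 2.270 m
P_cr = π²EI / L_e² = π² × 158×10⁹ × 2.306×10^-6 / 2.270² = 6.979×10^5 N
Factor of safety n = P_cr / P = 697.90 / 571 = 1.22

n ≈ 1.22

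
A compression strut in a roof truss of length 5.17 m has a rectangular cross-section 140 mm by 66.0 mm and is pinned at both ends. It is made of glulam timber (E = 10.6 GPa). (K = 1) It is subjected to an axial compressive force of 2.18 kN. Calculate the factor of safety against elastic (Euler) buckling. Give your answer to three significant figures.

Buckling occurs about the weak axis: I_min = h·b³/12 with b = 66.0 mm (the shorter side).
I_min = 140×66.0³/12 = 3.354×10^6 mm⁴
I = 3.354×10^6 mm⁴ = 3.354×10^-6 m⁴
Effective length L_e = K·L = 1 × 5.17 = 5.170 m
P_cr = π²EI / L_e² = π² × 10.6×10⁹ × 3.354×10^-6 / 5.170² = 1.313×10^4 N
Factor of safety n = P_cr / P = 13.128 / 2.18 = 6.02

n ≈ 6.02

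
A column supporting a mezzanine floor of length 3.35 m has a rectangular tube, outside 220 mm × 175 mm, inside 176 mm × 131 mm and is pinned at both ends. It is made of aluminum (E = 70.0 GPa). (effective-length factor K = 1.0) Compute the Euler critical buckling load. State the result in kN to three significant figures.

P_cr ≈ 4020 kN

Weak-axis I_min = (h_o·b_o³ − h_i·b_i³)/12 with b_o = 175, b_i = 131.0 mm (shorter outer/inner sides).
I_min = (220×175³ − 176.0×131.0³)/12 = 6.528×10^7 mm⁴
I = 6.528×10^7 mm⁴ = 6.528×10^-5 m⁴
Effective length L_e = K·L = 1 × 3.35 = 3.350 m
P_cr = π²EI / L_e² = π² × 70.0×10⁹ × 6.528×10^-5 / 3.350² = 4.019×10^6 N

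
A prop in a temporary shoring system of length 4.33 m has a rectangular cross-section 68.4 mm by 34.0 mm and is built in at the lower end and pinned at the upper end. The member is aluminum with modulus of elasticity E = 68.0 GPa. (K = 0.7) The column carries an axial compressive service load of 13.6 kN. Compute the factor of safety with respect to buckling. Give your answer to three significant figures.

n ≈ 1.20

Buckling occurs about the weak axis: I_min = h·b³/12 with b = 34.0 mm (the shorter side).
I_min = 68.4×34.0³/12 = 2.240×10^5 mm⁴
I = 2.240×10^5 mm⁴ = 2.240×10^-7 m⁴
Effective length L_e = K·L = 0.7 × 4.33 = 3.031 m
P_cr = π²EI / L_e² = π² × 68.0×10⁹ × 2.240×10^-7 / 3.031² = 1.637×10^4 N
Factor of safety n = P_cr / P = 16.366 / 13.6 = 1.20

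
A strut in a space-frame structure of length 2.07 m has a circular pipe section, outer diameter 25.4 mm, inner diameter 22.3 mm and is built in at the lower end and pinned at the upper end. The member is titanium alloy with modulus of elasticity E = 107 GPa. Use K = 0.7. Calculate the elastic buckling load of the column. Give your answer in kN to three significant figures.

d_o = 25.4 mm, d_i = 22.3 mm
I = π(d_o⁴ − d_i⁴)/64 = π(25.4⁴ − 22.30⁴)/64 = 8.293×10^3 mm⁴
I = 8.293×10^3 mm⁴ = 8.293×10^-9 m⁴
Effective length L_e = K·L = 0.7 × 2.07 = 1.449 m
P_cr = π²EI / L_e² = π² × 107×10⁹ × 8.293×10^-9 / 1.449² = 4.171×10^3 N

P_cr ≈ 4.17 kN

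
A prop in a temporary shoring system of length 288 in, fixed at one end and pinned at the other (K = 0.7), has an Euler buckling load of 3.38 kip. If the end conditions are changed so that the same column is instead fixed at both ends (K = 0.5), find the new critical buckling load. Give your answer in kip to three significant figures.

P_cr ∝ 1/K², so P_cr,new = P_cr,old × (K_old/K_new)² = 3.38 × (0.7/0.5)²
= 3.38 × 1.960 = 6.62 kip

P_cr ≈ 6.62 kip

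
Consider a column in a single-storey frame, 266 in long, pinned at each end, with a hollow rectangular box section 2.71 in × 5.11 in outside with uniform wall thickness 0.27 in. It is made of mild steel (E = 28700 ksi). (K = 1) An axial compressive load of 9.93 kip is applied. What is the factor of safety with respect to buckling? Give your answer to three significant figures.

Inner dimensions: h_i = 5.11 − 2×0.27 = 4.570 in, b_i = 2.71 − 2×0.27 = 2.170 in
Weak-axis I_min = (h_o·b_o³ − h_i·b_i³)/12 with b_o = 2.71, b_i = 2.170 in (shorter outer/inner sides).
I_min = (5.11×2.71³ − 4.570×2.170³)/12 = 4.584 in⁴
Effective length L_e = K·L = 1 × 266 = 266.0 in
P_cr = π²EI / L_e² = π² × 28700×10³ × 4.584 / 266.0² = 1.835×10^4 lb
Factor of safety n = P_cr / P = 18.350 / 9.93 = 1.85

n ≈ 1.85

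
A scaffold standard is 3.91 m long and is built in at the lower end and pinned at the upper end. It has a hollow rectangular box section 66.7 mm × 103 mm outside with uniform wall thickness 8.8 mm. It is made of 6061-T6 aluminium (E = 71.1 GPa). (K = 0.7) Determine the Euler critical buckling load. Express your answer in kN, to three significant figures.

P_cr ≈ 160 kN

Inner dimensions: h_i = 103 − 2×8.8 = 85.40 mm, b_i = 66.7 − 2×8.8 = 49.10 mm
Weak-axis I_min = (h_o·b_o³ − h_i·b_i³)/12 with b_o = 66.7, b_i = 49.10 mm (shorter outer/inner sides).
I_min = (103×66.7³ − 85.40×49.10³)/12 = 1.705×10^6 mm⁴
I = 1.705×10^6 mm⁴ = 1.705×10^-6 m⁴
Effective length L_e = K·L = 0.7 × 3.91 = 2.737 m
P_cr = π²EI / L_e² = π² × 71.1×10⁹ × 1.705×10^-6 / 2.737² = 1.597×10^5 N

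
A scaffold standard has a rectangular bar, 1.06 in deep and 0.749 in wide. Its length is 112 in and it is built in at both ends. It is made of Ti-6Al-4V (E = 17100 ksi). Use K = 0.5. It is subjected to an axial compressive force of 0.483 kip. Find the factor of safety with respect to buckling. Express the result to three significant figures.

Buckling occurs about the weak axis: I_min = h·b³/12 with b = 0.749 in (the shorter side).
I_min = 1.06×0.749³/12 = 3.712×10^-2 in⁴
Effective length L_e = K·L = 0.5 × 112 = 56.00 in
P_cr = π²EI / L_e² = π² × 17100×10³ × 3.712×10^-2 / 56.00² = 1.998×10^3 lb
Factor of safety n = P_cr / P = 1.9975 / 0.483 = 4.14

n ≈ 4.14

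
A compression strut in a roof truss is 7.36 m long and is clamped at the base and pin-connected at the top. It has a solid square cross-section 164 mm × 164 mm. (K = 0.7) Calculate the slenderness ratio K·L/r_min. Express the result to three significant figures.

I = a⁴/12 = 164⁴/12 = 6.028×10^7 mm⁴
A = 2.690×10^4 mm²;  r_min = √(I/A) = √(6.028×10^7/2.690×10^4) = 47.34 mm
L_e = K·L = 0.7 × 7.36 m = 5.152 m = 5152.0 mm
λ = L_e / r_min = 5152.0 / 47.34 = 109

λ ≈ 109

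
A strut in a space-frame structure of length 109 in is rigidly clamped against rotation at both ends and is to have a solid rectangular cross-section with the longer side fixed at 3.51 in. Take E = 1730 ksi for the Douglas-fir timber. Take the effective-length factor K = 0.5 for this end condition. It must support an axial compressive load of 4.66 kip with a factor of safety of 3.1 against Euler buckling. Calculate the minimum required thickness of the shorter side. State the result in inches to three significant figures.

Required P_cr = n·P = 3.1 × 4.66 = 14.45 kip
L_e = K·L = 0.5 × 109 = 54.50 in
Required I = P_cr·L_e²/(π²E) = 1.445×10^4 × 54.50² / (π² × 1.73×10^6) = 2.513 in⁴
Rectangle, weak axis: I_min = h·b³/12 with h = 3.51 in fixed  ⇒  b = (12I/h)^(1/3) = 2.05 in

b ≈ 2.05 in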